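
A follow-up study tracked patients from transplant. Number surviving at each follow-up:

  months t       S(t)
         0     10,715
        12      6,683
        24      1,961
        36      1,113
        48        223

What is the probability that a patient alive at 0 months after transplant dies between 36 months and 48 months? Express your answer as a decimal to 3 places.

This is the probability of reaching 36 but not 48, conditional on being alive at 0: (S(36) − S(48)) / S(0).
= (1,113 − 223) / 10,715 = 890 / 10,715 = 0.083061.

0.083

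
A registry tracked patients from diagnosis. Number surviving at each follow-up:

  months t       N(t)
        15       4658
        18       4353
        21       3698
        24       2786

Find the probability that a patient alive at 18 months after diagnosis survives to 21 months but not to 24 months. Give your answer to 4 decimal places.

This is the probability of reaching 21 but not 24, conditional on being alive at 18: (N(21) − N(24)) / N(18).
= (3698 − 2786) / 4353 = 912 / 4353 = 0.209511.

0.2095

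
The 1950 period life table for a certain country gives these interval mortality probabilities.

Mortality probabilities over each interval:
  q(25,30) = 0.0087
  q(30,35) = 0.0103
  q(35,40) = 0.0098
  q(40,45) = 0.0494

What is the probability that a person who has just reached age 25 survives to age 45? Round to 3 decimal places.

0.923

P(survive 25→45) = (1 − 0.0087) × (1 − 0.0103) × (1 − 0.0098) × (1 − 0.0494).
= 0.9913 × 0.9897 × 0.9902 × 0.9506 = 0.923484.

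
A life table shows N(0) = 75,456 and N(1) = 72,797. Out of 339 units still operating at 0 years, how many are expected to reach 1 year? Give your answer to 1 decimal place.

327.1

The relevant probability is 72,797/75,456 = 0.964761.
Expected number = 339 × 0.964761 = 327.1.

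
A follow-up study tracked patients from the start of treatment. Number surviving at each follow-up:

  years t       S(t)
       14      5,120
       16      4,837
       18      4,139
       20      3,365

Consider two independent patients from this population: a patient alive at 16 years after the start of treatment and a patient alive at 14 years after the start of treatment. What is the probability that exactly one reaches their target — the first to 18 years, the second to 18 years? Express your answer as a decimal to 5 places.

0.28061

p₁ = S(18)/S(16) = 4,139/4,837 = 0.855696; p₂ = S(18)/S(14) = 4,139/5,120 = 0.808398.
P(exactly one) = p₁(1−p₂) + (1−p₁)p₂ = 0.163953 + 0.116655 = 0.280608.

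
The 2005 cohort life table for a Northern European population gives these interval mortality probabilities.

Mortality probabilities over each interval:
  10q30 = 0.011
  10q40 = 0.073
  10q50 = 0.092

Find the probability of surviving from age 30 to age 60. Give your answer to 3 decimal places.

0.832

Chaining the interval survival probabilities: (1 − 0.011) × (1 − 0.073) × (1 − 0.092).
= 0.989 × 0.927 × 0.908 = 0.832457.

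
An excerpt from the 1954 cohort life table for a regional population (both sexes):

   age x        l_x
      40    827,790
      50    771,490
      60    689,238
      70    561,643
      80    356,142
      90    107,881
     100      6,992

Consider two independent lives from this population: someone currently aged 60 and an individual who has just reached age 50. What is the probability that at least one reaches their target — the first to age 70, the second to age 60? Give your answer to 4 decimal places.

0.9803

p₁ = l_70/l_60 = 561,643/689,238 = 0.814875; p₂ = l_60/l_50 = 689,238/771,490 = 0.893386.
P(at least one) = 1 − (1−p₁)(1−p₂) = 1 − 0.185125 × 0.106614 = 0.980263.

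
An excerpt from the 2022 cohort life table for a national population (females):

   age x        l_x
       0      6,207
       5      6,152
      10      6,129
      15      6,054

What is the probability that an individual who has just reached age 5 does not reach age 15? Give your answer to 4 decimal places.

0.0159

P(die before 15 | alive at 5) = 1 − l_15/l_5 = 1 − 6,054/6,152 = (98)/6,152 = 0.015930.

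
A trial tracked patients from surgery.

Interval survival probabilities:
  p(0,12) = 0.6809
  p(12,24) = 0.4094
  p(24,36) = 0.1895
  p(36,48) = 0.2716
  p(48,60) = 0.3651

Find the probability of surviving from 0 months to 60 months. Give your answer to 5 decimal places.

Survival from 0 to 60 is the product of surviving each interval: 0.6809 × 0.4094 × 0.1895 × 0.2716 × 0.3651.
= 0.005238.

0.00524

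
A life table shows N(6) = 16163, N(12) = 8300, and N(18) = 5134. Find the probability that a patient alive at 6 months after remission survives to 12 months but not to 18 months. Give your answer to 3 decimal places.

0.196

This is the probability of reaching 12 but not 18, conditional on being alive at 6: (N(12) − N(18)) / N(6).
= (8300 − 5134) / 16163 = 3166 / 16163 = 0.195879.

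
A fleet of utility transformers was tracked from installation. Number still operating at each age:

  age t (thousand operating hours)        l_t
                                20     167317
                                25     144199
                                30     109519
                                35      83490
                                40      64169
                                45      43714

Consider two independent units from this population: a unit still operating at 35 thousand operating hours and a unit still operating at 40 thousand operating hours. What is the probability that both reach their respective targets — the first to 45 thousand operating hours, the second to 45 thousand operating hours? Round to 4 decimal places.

0.3567

p₁ = l_45/l_35 = 43714/83490 = 0.523584; p₂ = l_45/l_40 = 43714/64169 = 0.681232.
P(both) = p₁ × p₂ = 0.523584 × 0.681232 = 0.356682.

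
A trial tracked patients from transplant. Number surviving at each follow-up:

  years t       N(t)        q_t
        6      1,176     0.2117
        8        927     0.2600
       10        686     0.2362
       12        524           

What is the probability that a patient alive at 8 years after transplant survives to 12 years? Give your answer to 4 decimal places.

0.5653

The conditional survival probability is N(12)/N(8) = 524/927 = 0.565264.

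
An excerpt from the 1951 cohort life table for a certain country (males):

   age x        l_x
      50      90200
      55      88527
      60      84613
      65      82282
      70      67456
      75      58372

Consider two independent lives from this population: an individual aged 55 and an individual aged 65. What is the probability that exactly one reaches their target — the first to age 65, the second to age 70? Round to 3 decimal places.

0.225

p₁ = l_65/l_55 = 82282/88527 = 0.929457; p₂ = l_70/l_65 = 67456/82282 = 0.819815.
P(exactly one) = p₁(1−p₂) + (1−p₁)p₂ = 0.167474 + 0.057832 = 0.225306.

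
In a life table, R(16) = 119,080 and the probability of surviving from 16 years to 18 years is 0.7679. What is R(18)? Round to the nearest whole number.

91442

R(18) = R(16) × p = 119,080 × 0.7679 = 91442.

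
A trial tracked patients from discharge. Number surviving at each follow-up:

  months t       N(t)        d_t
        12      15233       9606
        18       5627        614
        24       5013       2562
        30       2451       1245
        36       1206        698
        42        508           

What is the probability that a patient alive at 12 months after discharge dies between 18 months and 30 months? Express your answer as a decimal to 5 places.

This is the probability of reaching 18 but not 30, conditional on being alive at 12: (N(18) − N(30)) / N(12).
= (5627 − 2451) / 15233 = 3176 / 15233 = 0.208495.

0.20849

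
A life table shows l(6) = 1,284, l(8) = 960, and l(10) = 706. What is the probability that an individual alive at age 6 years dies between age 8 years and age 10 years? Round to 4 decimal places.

0.1978

This is the probability of reaching 8 but not 10, conditional on being alive at 6: (l(8) − l(10)) / l(6).
= (960 − 706) / 1,284 = 254 / 1,284 = 0.197819.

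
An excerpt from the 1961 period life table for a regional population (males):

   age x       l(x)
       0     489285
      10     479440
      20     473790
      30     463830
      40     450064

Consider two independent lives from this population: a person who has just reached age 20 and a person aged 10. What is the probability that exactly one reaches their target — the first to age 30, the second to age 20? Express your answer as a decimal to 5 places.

p₁ = l(30)/l(20) = 463830/473790 = 0.978978; p₂ = l(20)/l(10) = 473790/479440 = 0.988215.
P(exactly one) = p₁(1−p₂) + (1−p₁)p₂ = 0.011537 + 0.020774 = 0.032312.

0.03231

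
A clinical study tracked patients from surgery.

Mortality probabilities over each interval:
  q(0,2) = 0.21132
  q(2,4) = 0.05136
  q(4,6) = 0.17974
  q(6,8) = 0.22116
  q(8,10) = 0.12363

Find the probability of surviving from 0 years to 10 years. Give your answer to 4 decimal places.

0.4189

Survival from 0 to 10 is the product of surviving each interval: (1 − 0.21132) × (1 − 0.05136) × (1 − 0.17974) × (1 − 0.22116) × (1 − 0.12363).
= 0.78868 × 0.94864 × 0.82026 × 0.77884 × 0.87637 = 0.418880.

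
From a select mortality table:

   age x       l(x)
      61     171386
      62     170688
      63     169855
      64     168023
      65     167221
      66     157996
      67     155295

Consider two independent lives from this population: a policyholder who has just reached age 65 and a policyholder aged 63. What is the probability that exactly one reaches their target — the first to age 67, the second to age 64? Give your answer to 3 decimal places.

p₁ = l(67)/l(65) = 155295/167221 = 0.928681; p₂ = l(64)/l(63) = 168023/169855 = 0.989214.
P(exactly one) = p₁(1−p₂) + (1−p₁)p₂ = 0.010017 + 0.070550 = 0.080567.

0.081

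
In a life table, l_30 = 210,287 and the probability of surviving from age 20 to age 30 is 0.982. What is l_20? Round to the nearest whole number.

l_20 = l_30 / p = 210,287 / 0.982 = 214142.

214142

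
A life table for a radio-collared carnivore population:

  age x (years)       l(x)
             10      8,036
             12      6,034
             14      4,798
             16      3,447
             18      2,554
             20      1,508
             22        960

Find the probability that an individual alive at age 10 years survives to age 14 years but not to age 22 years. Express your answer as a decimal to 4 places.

0.4776

This is the probability of reaching 14 but not 22, conditional on being alive at 10: (l(14) − l(22)) / l(10).
= (4,798 − 960) / 8,036 = 3,838 / 8,036 = 0.477601.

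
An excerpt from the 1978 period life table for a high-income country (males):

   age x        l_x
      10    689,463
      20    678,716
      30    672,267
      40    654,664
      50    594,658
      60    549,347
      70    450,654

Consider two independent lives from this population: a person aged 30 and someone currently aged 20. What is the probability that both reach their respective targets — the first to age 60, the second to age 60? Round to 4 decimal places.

p₁ = l_60/l_30 = 549,347/672,267 = 0.817156; p₂ = l_60/l_20 = 549,347/678,716 = 0.809392.
P(both) = p₁ × p₂ = 0.817156 × 0.809392 = 0.661400.

0.6614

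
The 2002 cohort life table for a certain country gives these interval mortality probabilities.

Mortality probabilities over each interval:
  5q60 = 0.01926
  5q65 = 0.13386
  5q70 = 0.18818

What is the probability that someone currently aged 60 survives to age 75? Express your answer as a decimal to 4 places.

0.6896

The overall survival probability is (1 − 0.01926) × (1 − 0.13386) × (1 − 0.18818).
= 0.98074 × 0.86614 × 0.81182 = 0.689607.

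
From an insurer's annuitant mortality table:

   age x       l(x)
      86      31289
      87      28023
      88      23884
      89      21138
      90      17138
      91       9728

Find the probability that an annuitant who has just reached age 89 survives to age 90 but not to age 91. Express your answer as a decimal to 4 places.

This is the probability of reaching 90 but not 91, conditional on being alive at 89: (l(90) − l(91)) / l(89).
= (17138 − 9728) / 21138 = 7410 / 21138 = 0.350554.

0.3506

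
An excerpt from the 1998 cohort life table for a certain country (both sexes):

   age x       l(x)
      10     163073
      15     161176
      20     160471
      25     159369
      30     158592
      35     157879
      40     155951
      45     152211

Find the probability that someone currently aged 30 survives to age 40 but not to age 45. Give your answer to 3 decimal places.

0.024

This is the probability of reaching 40 but not 45, conditional on being alive at 30: (l(40) − l(45)) / l(30).
= (155951 − 152211) / 158592 = 3740 / 158592 = 0.023583.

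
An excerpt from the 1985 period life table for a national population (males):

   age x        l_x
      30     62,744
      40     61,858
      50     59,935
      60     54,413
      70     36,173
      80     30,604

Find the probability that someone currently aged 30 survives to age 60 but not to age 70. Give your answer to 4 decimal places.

0.2907

This is the probability of reaching 60 but not 70, conditional on being alive at 30: (l_60 − l_70) / l_30.
= (54,413 − 36,173) / 62,744 = 18,240 / 62,744 = 0.290705.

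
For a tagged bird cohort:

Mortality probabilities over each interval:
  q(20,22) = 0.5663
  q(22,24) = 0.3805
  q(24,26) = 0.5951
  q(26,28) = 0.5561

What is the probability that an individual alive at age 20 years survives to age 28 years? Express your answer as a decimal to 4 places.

0.0483

The overall survival probability is (1 − 0.5663) × (1 − 0.3805) × (1 − 0.5951) × (1 − 0.5561).
= 0.4337 × 0.6195 × 0.4049 × 0.4439 = 0.048291.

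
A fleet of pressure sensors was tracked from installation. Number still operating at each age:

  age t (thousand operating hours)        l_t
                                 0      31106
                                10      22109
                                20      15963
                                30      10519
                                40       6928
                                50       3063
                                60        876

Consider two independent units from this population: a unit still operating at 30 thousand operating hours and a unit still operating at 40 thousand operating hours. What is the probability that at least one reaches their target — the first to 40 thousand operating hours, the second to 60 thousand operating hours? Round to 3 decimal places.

0.702

p₁ = l_40/l_30 = 6928/10519 = 0.658618; p₂ = l_60/l_40 = 876/6928 = 0.126443.
P(at least one) = 1 − (1−p₁)(1−p₂) = 1 − 0.341382 × 0.873557 = 0.701783.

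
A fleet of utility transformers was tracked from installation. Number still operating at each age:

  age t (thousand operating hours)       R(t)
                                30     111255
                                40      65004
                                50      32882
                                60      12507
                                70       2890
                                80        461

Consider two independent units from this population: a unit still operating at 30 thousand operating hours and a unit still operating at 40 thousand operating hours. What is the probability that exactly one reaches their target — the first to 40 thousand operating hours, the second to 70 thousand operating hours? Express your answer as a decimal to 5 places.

p₁ = R(40)/R(30) = 65004/111255 = 0.584279; p₂ = R(70)/R(40) = 2890/65004 = 0.044459.
P(exactly one) = p₁(1−p₂) + (1−p₁)p₂ = 0.558303 + 0.018483 = 0.576785.

0.57679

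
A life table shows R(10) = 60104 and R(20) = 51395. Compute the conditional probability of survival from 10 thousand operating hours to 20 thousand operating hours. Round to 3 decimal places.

0.855

The conditional survival probability is R(20)/R(10) = 51395/60104 = 0.855101.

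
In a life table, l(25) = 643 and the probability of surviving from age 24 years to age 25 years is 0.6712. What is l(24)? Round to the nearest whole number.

958

l(24) = l(25) / p = 643 / 0.6712 = 958.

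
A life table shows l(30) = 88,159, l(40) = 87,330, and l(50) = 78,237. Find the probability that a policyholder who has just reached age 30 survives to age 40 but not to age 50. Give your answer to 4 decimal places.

This is the probability of reaching 40 but not 50, conditional on being alive at 30: (l(40) − l(50)) / l(30).
= (87,330 − 78,237) / 88,159 = 9,093 / 88,159 = 0.103143.

0.1031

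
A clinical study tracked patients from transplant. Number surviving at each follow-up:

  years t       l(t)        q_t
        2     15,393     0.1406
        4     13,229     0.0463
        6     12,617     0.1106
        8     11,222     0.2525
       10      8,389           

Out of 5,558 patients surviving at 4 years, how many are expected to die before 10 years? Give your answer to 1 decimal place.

2033.5

The relevant probability is 1 − 8,389/13,229 = 0.365863.
Expected number = 5,558 × 0.365863 = 2033.5.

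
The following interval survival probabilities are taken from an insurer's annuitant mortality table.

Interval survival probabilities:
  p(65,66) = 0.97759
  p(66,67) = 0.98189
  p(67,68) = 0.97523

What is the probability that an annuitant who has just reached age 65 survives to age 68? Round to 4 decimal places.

0.9361

The overall survival probability is 0.97759 × 0.98189 × 0.97523.
= 0.936109.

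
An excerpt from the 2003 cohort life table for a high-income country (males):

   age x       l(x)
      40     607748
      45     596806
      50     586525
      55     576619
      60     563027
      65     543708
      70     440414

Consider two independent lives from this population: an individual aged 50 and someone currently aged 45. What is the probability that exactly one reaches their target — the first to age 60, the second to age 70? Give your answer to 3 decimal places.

0.281

p₁ = l(60)/l(50) = 563027/586525 = 0.959937; p₂ = l(70)/l(45) = 440414/596806 = 0.737952.
P(exactly one) = p₁(1−p₂) + (1−p₁)p₂ = 0.251550 + 0.029565 = 0.281114.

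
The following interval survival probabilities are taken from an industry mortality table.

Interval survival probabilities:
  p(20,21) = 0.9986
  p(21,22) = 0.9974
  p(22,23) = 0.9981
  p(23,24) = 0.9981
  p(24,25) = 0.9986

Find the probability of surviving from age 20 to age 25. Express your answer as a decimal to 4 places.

Survival from 20 to 25 is the product of surviving each interval: 0.9986 × 0.9974 × 0.9981 × 0.9981 × 0.9986.
= 0.990833.

0.9908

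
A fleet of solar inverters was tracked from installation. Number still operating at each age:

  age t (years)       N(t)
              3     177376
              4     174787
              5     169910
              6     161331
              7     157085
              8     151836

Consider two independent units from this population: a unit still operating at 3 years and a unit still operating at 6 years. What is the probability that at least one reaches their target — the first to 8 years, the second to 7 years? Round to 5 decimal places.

0.99621

p₁ = N(8)/N(3) = 151836/177376 = 0.856012; p₂ = N(7)/N(6) = 157085/161331 = 0.973681.
P(at least one) = 1 − (1−p₁)(1−p₂) = 1 − 0.143988 × 0.026319 = 0.996210.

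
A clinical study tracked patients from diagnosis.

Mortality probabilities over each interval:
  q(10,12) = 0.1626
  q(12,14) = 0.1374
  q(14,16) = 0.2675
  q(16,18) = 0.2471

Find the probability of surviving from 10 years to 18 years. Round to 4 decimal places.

The overall survival probability is (1 − 0.1626) × (1 − 0.1374) × (1 − 0.2675) × (1 − 0.2471).
= 0.8374 × 0.8626 × 0.7325 × 0.7529 = 0.398371.

0.3984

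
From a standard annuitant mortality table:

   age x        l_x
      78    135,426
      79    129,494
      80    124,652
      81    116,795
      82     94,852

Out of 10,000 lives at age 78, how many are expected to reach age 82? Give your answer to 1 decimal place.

7004.0

The relevant probability is 94,852/135,426 = 0.700397.
Expected number = 10,000 × 0.700397 = 7004.0.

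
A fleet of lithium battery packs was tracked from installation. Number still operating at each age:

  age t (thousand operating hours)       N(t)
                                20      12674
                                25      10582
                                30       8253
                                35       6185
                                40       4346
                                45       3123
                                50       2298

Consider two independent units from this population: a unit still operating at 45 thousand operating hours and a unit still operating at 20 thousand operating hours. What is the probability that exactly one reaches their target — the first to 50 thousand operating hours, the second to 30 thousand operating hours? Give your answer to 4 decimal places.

0.4287

p₁ = N(50)/N(45) = 2298/3123 = 0.735831; p₂ = N(30)/N(20) = 8253/12674 = 0.651176.
P(exactly one) = p₁(1−p₂) + (1−p₁)p₂ = 0.256676 + 0.172021 = 0.428696.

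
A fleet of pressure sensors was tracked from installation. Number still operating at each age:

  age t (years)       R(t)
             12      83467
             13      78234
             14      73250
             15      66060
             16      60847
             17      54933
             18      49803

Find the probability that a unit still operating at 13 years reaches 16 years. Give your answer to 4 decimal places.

0.7778

The conditional survival probability is R(16)/R(13) = 60847/78234 = 0.777756.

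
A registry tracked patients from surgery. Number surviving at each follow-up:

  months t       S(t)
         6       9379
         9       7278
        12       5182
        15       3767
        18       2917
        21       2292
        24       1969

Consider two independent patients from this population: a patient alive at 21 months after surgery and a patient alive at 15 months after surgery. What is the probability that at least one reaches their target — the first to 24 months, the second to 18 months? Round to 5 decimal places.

0.96820

p₁ = S(24)/S(21) = 1969/2292 = 0.859075; p₂ = S(18)/S(15) = 2917/3767 = 0.774356.
P(at least one) = 1 − (1−p₁)(1−p₂) = 1 − 0.140925 × 0.225644 = 0.968201.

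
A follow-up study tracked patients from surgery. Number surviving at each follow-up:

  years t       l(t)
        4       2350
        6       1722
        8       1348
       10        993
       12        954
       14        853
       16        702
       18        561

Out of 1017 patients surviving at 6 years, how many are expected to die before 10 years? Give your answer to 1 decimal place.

The relevant probability is 1 − 993/1722 = 0.423345.
Expected number = 1017 × 0.423345 = 430.5.

430.5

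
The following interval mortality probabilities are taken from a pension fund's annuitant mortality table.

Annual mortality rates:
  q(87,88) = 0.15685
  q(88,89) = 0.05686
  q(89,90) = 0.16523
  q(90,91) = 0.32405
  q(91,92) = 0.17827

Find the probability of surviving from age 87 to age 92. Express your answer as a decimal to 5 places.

0.36872

The overall survival probability is (1 − 0.15685) × (1 − 0.05686) × (1 − 0.16523) × (1 − 0.32405) × (1 − 0.17827).
= 0.84315 × 0.94314 × 0.83477 × 0.67595 × 0.82173 = 0.368716.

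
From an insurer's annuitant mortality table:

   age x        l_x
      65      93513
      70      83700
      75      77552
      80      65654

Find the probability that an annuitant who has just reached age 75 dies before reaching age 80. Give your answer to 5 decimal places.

0.15342

P(die before 80 | alive at 75) = 1 − l_80/l_75 = 1 − 65654/77552 = (11898)/77552 = 0.153420.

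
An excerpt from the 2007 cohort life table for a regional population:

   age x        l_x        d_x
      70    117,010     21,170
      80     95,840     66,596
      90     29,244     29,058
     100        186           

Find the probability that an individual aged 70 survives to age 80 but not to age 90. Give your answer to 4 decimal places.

0.5691

We want 10|10q70 = (l_80 − l_90)/l_70.
This is the probability of reaching 80 but not 90, conditional on being alive at 70: (l_80 − l_90) / l_70.
= (95,840 − 29,244) / 117,010 = 66,596 / 117,010 = 0.569148.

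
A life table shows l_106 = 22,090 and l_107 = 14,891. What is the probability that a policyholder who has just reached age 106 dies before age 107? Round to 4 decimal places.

0.3259

P(die before 107 | alive at 106) = 1 − l_107/l_106 = 1 − 14,891/22,090 = (7,199)/22,090 = 0.325894.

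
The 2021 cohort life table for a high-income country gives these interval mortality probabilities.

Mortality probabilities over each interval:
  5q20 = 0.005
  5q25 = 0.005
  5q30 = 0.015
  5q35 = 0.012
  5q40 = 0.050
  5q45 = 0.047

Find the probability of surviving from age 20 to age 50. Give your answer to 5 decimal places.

0.87228

30p20 = (1 − 0.005) × (1 − 0.005) × (1 − 0.015) × (1 − 0.012) × (1 − 0.050) × (1 − 0.047).
= 0.995 × 0.995 × 0.985 × 0.988 × 0.950 × 0.953 = 0.872280.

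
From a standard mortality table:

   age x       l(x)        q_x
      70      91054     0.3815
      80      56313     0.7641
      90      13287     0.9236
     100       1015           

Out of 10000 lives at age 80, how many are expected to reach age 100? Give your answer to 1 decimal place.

180.2

The relevant probability is 1015/56313 = 0.018024.
Expected number = 10000 × 0.018024 = 180.2.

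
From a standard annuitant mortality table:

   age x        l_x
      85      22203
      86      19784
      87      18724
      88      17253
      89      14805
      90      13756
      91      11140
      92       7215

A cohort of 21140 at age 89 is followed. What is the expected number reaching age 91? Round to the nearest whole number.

15907

The relevant probability is 11140/14805 = 0.752448.
Expected number = 21140 × 0.752448 = 15907.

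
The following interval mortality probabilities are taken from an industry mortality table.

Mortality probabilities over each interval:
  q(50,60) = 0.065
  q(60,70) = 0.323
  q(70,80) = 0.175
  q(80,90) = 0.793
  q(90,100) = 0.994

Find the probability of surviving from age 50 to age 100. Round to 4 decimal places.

Chaining the interval survival probabilities: (1 − 0.065) × (1 − 0.323) × (1 − 0.175) × (1 − 0.793) × (1 − 0.994).
= 0.935 × 0.677 × 0.825 × 0.207 × 0.006 = 0.000649.

0.0006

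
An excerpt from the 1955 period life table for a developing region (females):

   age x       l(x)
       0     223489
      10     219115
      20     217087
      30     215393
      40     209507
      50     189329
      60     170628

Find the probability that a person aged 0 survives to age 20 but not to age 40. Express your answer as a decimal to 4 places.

0.0339

This is the probability of reaching 20 but not 40, conditional on being alive at 0: (l(20) − l(40)) / l(0).
= (217087 − 209507) / 223489 = 7580 / 223489 = 0.033917.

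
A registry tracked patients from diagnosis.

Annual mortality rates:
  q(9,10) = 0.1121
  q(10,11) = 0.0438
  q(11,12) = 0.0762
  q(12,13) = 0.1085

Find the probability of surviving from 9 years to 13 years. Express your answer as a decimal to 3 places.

0.699

Survival from 9 to 13 is the product of surviving each interval: (1 − 0.1121) × (1 − 0.0438) × (1 − 0.0762) × (1 − 0.1085).
= 0.8879 × 0.9562 × 0.9238 × 0.8915 = 0.699217.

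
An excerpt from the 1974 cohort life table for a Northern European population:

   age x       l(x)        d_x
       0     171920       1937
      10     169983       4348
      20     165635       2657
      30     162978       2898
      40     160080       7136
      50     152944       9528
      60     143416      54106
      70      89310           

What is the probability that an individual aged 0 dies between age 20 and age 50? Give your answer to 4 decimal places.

This is the probability of reaching 20 but not 50, conditional on being alive at 0: (l(20) − l(50)) / l(0).
= (165635 − 152944) / 171920 = 12691 / 171920 = 0.073819.

0.0738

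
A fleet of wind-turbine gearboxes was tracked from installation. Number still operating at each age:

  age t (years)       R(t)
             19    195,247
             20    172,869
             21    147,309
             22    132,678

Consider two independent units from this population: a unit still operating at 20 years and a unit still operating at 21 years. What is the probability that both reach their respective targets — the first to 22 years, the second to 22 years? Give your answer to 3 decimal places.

p₁ = R(22)/R(20) = 132,678/172,869 = 0.767506; p₂ = R(22)/R(21) = 132,678/147,309 = 0.900678.
P(both) = p₁ × p₂ = 0.767506 × 0.900678 = 0.691276.

0.691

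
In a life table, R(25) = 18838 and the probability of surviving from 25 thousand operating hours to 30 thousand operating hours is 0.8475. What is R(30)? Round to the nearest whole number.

R(30) = R(25) × p = 18838 × 0.8475 = 15965.

15965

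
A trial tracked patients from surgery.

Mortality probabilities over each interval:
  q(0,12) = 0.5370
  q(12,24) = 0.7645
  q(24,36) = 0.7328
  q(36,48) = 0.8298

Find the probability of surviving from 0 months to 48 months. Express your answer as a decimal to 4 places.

Chaining the interval survival probabilities: (1 − 0.5370) × (1 − 0.7645) × (1 − 0.7328) × (1 − 0.8298).
= 0.4630 × 0.2355 × 0.2672 × 0.1702 = 0.004959.

0.0050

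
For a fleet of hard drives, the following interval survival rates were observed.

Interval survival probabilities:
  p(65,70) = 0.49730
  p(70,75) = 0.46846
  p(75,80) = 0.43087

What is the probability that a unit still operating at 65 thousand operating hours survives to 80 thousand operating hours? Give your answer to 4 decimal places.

0.1004

P(survive 65→80) = 0.49730 × 0.46846 × 0.43087.
= 0.100378.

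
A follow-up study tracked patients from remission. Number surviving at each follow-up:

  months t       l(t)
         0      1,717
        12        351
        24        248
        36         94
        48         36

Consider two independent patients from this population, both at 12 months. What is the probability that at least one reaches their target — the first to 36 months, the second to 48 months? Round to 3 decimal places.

p₁ = l(36)/l(12) = 94/351 = 0.267806; p₂ = l(48)/l(12) = 36/351 = 0.102564.
P(at least one) = 1 − (1−p₁)(1−p₂) = 1 − 0.732194 × 0.897436 = 0.342903.

0.343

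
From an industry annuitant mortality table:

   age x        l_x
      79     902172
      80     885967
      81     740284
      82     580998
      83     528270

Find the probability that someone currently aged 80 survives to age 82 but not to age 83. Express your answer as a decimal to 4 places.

0.0595

This is the probability of reaching 82 but not 83, conditional on being alive at 80: (l_82 − l_83) / l_80.
= (580998 − 528270) / 885967 = 52728 / 885967 = 0.059515.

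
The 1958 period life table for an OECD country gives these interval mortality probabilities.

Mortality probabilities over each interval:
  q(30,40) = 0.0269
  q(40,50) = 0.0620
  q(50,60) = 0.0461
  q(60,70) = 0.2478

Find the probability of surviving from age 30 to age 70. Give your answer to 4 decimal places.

0.6549

P(survive 30→70) = (1 − 0.0269) × (1 − 0.0620) × (1 − 0.0461) × (1 − 0.2478).
= 0.9731 × 0.9380 × 0.9539 × 0.7522 = 0.654932.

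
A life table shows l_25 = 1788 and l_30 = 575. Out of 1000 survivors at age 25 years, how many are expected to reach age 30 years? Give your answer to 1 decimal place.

321.6

The relevant probability is 575/1788 = 0.321588.
Expected number = 1000 × 0.321588 = 321.6.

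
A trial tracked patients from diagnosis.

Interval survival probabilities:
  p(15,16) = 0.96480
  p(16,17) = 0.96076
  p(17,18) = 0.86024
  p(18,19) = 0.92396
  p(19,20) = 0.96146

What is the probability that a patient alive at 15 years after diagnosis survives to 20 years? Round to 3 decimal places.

0.708

Chaining the interval survival probabilities: 0.96480 × 0.96076 × 0.86024 × 0.92396 × 0.96146.
= 0.708364.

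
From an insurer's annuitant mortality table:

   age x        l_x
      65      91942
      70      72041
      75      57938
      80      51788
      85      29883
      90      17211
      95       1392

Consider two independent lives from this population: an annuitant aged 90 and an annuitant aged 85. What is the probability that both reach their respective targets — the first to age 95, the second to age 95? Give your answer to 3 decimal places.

p₁ = l_95/l_90 = 1392/17211 = 0.080879; p₂ = l_95/l_85 = 1392/29883 = 0.046582.
P(both) = p₁ × p₂ = 0.080879 × 0.046582 = 0.003768.

0.004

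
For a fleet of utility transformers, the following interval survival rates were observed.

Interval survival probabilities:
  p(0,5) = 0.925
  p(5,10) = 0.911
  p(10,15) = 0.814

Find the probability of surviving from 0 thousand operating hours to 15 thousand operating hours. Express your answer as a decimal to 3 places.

P(survive 0→15) = 0.925 × 0.911 × 0.814.
= 0.685937.

0.686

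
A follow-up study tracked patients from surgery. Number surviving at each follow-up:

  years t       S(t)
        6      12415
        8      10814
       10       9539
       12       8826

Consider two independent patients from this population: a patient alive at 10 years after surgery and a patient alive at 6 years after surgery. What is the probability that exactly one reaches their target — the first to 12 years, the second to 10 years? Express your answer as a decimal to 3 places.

0.272

p₁ = S(12)/S(10) = 8826/9539 = 0.925254; p₂ = S(10)/S(6) = 9539/12415 = 0.768345.
P(exactly one) = p₁(1−p₂) + (1−p₁)p₂ = 0.214340 + 0.057431 = 0.271770.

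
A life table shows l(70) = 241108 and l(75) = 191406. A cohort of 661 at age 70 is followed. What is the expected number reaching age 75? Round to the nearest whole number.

525

The relevant probability is 191406/241108 = 0.793860.
Expected number = 661 × 0.793860 = 525.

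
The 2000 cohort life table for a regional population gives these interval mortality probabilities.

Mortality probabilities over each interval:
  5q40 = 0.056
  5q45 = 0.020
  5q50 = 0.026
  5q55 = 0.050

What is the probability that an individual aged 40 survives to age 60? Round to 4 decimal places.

0.8560

Chaining the interval survival probabilities: (1 − 0.056) × (1 − 0.020) × (1 − 0.026) × (1 − 0.050).
= 0.944 × 0.980 × 0.974 × 0.950 = 0.856014.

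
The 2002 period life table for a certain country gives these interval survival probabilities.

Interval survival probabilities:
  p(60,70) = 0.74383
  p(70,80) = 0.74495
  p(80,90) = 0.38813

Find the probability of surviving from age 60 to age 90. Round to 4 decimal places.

The overall survival probability is 0.74383 × 0.74495 × 0.38813.
= 0.215069.

0.2151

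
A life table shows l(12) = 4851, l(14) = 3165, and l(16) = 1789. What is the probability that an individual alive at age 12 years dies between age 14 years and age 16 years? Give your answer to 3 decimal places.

0.284

This is the probability of reaching 14 but not 16, conditional on being alive at 12: (l(14) − l(16)) / l(12).
= (3165 − 1789) / 4851 = 1376 / 4851 = 0.283653.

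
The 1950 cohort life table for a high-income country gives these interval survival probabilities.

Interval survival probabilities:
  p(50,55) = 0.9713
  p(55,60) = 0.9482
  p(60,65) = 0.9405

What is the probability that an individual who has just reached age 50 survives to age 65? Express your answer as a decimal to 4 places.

0.8662

P(survive 50→65) = 0.9713 × 0.9482 × 0.9405.
= 0.866188.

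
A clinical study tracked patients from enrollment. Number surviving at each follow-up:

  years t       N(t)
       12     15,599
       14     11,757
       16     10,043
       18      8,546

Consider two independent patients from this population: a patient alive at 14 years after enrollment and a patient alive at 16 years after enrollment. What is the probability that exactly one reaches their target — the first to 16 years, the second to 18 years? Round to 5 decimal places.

p₁ = N(16)/N(14) = 10,043/11,757 = 0.854215; p₂ = N(18)/N(16) = 8,546/10,043 = 0.850941.
P(exactly one) = p₁(1−p₂) + (1−p₁)p₂ = 0.127328 + 0.124054 = 0.251383.

0.25138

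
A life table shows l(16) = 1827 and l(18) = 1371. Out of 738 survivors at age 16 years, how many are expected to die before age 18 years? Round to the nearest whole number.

184

The relevant probability is 1 − 1371/1827 = 0.249589.
Expected number = 738 × 0.249589 = 184.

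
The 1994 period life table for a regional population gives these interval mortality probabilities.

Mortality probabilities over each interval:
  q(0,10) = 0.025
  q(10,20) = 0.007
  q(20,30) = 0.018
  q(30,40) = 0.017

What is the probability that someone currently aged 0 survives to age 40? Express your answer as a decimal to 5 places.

P(survive 0→40) = (1 − 0.025) × (1 − 0.007) × (1 − 0.018) × (1 − 0.017).
= 0.975 × 0.993 × 0.982 × 0.983 = 0.934585.

0.93459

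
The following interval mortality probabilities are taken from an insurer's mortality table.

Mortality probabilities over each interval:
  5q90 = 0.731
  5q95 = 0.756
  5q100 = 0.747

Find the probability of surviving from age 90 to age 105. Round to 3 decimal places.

The overall survival probability is (1 − 0.731) × (1 − 0.756) × (1 − 0.747).
= 0.269 × 0.244 × 0.253 = 0.016606.

0.017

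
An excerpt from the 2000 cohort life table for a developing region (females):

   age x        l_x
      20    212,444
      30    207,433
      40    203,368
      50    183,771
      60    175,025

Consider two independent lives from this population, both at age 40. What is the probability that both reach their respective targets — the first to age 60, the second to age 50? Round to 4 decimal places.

0.7777

p₁ = l_60/l_40 = 175,025/203,368 = 0.860632; p₂ = l_50/l_40 = 183,771/203,368 = 0.903638.
P(both) = p₁ × p₂ = 0.860632 × 0.903638 = 0.777700.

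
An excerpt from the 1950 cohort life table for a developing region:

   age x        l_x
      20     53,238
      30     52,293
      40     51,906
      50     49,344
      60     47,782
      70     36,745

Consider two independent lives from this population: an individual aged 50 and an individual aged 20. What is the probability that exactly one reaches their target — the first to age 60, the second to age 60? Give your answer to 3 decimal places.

p₁ = l_60/l_50 = 47,782/49,344 = 0.968345; p₂ = l_60/l_20 = 47,782/53,238 = 0.897517.
P(exactly one) = p₁(1−p₂) + (1−p₁)p₂ = 0.099239 + 0.028411 = 0.127650.

0.128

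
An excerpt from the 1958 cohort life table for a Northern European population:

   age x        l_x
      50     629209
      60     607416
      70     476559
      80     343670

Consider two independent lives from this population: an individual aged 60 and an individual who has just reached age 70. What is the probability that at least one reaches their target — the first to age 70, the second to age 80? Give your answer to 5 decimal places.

p₁ = l_70/l_60 = 476559/607416 = 0.784568; p₂ = l_80/l_70 = 343670/476559 = 0.721149.
P(at least one) = 1 − (1−p₁)(1−p₂) = 1 − 0.215432 × 0.278851 = 0.939927.

0.93993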